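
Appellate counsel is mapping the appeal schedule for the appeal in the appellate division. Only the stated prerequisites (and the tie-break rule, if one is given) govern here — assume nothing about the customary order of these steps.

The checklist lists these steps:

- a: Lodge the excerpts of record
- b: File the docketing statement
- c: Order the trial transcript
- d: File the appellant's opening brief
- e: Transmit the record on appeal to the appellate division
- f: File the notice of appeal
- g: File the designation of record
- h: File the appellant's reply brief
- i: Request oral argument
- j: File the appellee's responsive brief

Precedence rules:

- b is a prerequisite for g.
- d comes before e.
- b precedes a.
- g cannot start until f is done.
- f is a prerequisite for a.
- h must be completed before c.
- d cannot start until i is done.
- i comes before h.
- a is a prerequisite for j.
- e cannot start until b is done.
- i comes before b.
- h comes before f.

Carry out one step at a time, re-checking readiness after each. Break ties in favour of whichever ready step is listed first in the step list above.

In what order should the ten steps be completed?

i → b → d → e → h → c → f → a → g → j

i has no prerequisites → i first.
Now b, d and h have their prerequisites met. b is listed earlier, so b next.
Now d and h have their prerequisites met. d is listed earlier, so d next.
e now also ready, so the ready set is {e, h}; e is listed earlier → e.
h needed i, now all done → h.
Now c and f have their prerequisites met. c is listed earlier, so c next.
f needed h, now all done → f.
Ready: a and g. a is listed earlier → a.
j now also ready, so the ready set is {g, j}; g is listed earlier → g.
j is the only step now ready → j.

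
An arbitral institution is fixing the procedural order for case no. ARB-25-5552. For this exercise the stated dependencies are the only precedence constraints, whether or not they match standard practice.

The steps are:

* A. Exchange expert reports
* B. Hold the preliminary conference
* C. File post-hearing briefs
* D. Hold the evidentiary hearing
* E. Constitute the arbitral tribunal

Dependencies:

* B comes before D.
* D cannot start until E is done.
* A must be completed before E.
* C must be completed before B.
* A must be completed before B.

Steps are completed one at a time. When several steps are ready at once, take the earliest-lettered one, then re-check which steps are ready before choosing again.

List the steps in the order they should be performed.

A and C have no prerequisites; A has the earlier label, so A is first.
C and E are both available; C has the earlier label → C.
B now also ready, so the ready set is {B, E}; B has the earlier label → B.
That leaves E as the only ready step → E.
D is the only step now ready → D.

A, C, B, E, D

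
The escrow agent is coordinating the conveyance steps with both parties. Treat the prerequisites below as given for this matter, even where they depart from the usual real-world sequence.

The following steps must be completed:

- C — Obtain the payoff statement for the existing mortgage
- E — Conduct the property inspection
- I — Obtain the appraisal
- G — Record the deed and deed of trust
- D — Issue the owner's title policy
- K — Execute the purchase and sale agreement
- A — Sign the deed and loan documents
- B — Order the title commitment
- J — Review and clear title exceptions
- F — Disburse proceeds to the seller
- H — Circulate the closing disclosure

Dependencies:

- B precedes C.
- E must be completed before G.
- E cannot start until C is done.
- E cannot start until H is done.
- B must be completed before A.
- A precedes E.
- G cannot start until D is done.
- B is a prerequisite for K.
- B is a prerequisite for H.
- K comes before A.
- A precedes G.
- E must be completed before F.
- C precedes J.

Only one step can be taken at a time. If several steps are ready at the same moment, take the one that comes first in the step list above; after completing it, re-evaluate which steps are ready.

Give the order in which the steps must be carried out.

I → D → B → C → K → A → J → H → E → G → F

I, D and B have no prerequisites; I is listed earlier, so I is first.
Ready: D and B. D is listed earlier → D.
B is the only step now ready → B.
Ready: C, K and H. C is listed earlier → C.
J now also ready, so the ready set is {K, J, H}; K is listed earlier → K.
A now also ready, so the ready set is {A, J, H}; A is listed earlier → A.
J and H are both available; J is listed earlier → J.
That leaves H as the only ready step → H.
E is the only step now ready → E.
G and F are both available; G is listed earlier → G.
That leaves F as the only ready step → F.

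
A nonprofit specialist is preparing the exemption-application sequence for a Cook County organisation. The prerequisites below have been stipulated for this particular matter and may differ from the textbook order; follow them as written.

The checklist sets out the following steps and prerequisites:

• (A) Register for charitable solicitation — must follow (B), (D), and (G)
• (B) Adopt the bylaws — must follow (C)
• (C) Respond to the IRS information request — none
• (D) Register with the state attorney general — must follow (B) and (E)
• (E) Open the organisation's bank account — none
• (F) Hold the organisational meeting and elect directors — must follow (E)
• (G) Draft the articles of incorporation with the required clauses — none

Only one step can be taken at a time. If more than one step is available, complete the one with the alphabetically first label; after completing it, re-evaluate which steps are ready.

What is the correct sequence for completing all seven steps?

(C) → (B) → (E) → (D) → (F) → (G) → (A)

(C), (E) and (G) have no prerequisites; (C) has the earlier label, so (C) is first.
(B) now also ready, so the ready set is {(B), (E), (G)}; (B) has the earlier label → (B).
(E) and (G) are both available; (E) has the earlier label → (E).
Now (D), (F) and (G) have their prerequisites met. (D) has the earlier label, so (D) next.
Ready: (F) and (G). (F) has the earlier label → (F).
(G) is the only step now ready → (G).
(A) needed (B), (D) and (G), now all done → (A).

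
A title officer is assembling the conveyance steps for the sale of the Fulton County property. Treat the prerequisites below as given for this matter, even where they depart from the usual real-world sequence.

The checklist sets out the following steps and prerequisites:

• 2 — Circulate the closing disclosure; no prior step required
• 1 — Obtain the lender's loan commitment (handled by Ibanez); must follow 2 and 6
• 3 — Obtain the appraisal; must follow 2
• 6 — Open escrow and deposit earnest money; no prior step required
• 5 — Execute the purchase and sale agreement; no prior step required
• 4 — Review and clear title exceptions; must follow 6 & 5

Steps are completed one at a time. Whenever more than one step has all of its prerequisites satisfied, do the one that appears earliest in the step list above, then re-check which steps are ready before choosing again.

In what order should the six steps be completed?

2 → 3 → 6 → 1 → 5 → 4

2, 6 and 5 have no prerequisites; 2 is listed earlier, so 2 is first.
Ready: 3, 6 and 5. 3 is listed earlier → 3.
Now 6 and 5 have their prerequisites met. 6 is listed earlier, so 6 next.
1 and 5 are both available; 1 is listed earlier → 1.
5 is the only step now ready → 5.
That leaves 4 as the only ready step → 4.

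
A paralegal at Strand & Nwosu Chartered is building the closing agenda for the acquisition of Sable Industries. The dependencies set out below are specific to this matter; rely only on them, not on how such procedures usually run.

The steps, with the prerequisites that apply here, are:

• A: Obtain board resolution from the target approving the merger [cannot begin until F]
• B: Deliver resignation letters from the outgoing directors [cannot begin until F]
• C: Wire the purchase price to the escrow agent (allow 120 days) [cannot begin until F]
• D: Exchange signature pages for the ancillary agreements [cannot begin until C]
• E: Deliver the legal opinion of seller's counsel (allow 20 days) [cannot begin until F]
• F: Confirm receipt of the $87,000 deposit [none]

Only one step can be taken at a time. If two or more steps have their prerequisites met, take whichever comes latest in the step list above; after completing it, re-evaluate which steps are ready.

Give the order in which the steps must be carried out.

F has no prerequisites → F first.
E, C, B and A are all available; E is listed later → E.
Ready: C, B and A. C is listed later → C.
Ready: D, B and A. D is listed later → D.
Now B and A have their prerequisites met. B is listed later, so B next.
A needed F, now all done → A.

F, E, C, D, B, A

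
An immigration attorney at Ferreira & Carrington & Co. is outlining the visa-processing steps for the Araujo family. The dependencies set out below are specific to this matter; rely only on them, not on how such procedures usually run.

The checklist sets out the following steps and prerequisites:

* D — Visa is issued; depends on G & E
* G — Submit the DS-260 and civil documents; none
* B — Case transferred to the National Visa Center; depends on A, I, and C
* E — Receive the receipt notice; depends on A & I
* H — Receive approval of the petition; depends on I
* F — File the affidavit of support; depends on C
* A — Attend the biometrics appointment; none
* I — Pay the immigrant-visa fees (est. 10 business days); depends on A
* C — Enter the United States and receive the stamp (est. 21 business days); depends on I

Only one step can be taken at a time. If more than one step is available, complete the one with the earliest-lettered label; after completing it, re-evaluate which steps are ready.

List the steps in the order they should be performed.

A, G, I, C, B, E, D, F, H

A and G have no prerequisites; A has the earlier label, so A is first.
I now also ready, so the ready set is {G, I}; G has the earlier label → G.
Next only I has its prerequisites met → I.
Now C, E and H have their prerequisites met. C has the earlier label, so C next.
B, E, F and H are all available; B has the earlier label → B.
Now E, F and H have their prerequisites met. E has the earlier label, so E next.
D now also ready, so the ready set is {D, F, H}; D has the earlier label → D.
F and H are both available; F has the earlier label → F.
H needed I, now all done → H.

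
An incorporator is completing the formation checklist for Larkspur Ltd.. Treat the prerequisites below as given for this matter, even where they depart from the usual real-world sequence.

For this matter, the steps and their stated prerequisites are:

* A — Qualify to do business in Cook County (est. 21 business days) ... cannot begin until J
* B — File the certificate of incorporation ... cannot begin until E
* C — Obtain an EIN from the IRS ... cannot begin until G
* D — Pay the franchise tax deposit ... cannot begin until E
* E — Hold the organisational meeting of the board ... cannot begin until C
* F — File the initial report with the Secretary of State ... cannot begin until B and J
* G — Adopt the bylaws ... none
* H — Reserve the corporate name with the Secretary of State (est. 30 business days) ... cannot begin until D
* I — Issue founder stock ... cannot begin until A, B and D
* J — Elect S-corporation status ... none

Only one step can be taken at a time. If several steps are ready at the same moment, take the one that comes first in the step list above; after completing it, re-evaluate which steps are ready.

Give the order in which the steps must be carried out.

G, C, E, B, D, H, J, A, F, I

G and J have no prerequisites; G is listed earlier, so G is first.
C now also ready, so the ready set is {C, J}; C is listed earlier → C.
Now E and J have their prerequisites met. E is listed earlier, so E next.
B and D now also ready, so the ready set is {B, D, J}; B is listed earlier → B.
D and J are both available; D is listed earlier → D.
H and J are both available; H is listed earlier → H.
J is the only step now ready → J.
Ready: A and F. A is listed earlier → A.
I now also ready, so the ready set is {F, I}; F is listed earlier → F.
That leaves I as the only ready step → I.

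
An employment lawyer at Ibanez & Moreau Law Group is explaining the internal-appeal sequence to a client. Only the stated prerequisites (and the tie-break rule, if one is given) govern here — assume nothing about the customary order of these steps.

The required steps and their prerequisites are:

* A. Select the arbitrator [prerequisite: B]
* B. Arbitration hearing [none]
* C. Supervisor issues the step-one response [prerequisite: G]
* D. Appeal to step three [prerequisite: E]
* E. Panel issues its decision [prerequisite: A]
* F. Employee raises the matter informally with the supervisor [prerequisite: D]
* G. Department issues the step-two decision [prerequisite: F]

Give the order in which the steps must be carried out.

Only B has no prerequisites, so it is first.
A is the only step now ready → A.
E needed A, now all done → E.
D is the only step now ready → D.
F is the only step now ready → F.
That leaves G as the only ready step → G.
That leaves C as the only ready step → C.

B, A, E, D, F, G, C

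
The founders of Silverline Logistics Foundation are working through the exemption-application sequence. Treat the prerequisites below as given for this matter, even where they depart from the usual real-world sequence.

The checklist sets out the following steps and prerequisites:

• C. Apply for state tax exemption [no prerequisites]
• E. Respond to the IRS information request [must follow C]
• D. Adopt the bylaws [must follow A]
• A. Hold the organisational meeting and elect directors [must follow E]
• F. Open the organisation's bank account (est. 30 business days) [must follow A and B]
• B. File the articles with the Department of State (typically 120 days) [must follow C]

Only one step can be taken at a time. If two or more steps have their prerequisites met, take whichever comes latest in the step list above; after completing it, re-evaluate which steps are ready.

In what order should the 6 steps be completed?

C B E A F D

C has no prerequisites → C first.
B and E are both available; B is listed later → B.
E needed C, now all done → E.
A needed E, now all done → A.
Ready: F and D. F is listed later → F.
D is the only step now ready → D.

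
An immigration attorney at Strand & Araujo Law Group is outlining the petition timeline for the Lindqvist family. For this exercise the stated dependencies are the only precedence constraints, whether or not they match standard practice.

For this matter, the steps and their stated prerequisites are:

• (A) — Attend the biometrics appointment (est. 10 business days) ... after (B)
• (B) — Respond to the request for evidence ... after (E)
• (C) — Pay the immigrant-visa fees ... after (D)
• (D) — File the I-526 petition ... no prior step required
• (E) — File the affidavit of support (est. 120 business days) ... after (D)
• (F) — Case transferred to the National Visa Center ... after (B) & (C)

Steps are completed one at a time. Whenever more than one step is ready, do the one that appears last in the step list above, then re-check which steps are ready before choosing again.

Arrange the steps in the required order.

(D), (E), (C), (B), (F), (A)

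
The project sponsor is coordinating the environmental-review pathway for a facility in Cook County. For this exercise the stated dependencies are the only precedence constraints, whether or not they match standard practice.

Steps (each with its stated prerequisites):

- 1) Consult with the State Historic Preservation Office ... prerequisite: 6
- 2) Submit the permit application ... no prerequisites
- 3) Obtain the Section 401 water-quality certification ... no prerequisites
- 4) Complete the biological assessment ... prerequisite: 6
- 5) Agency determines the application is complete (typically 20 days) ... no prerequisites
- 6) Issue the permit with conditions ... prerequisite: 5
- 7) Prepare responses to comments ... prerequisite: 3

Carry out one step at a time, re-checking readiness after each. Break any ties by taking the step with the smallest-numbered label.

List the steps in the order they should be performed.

2 → 3 → 5 → 6 → 1 → 4 → 7

Nothing is required for 2, 3 and 5. 2 has the earlier label → 2 first.
3 and 5 are both available; 3 has the earlier label → 3.
5 and 7 are both available; 5 has the earlier label → 5.
6 now also ready, so the ready set is {6, 7}; 6 has the earlier label → 6.
Ready: 1, 4 and 7. 1 has the earlier label → 1.
Now 4 and 7 have their prerequisites met. 4 has the earlier label, so 4 next.
7 needed 3, now all done → 7.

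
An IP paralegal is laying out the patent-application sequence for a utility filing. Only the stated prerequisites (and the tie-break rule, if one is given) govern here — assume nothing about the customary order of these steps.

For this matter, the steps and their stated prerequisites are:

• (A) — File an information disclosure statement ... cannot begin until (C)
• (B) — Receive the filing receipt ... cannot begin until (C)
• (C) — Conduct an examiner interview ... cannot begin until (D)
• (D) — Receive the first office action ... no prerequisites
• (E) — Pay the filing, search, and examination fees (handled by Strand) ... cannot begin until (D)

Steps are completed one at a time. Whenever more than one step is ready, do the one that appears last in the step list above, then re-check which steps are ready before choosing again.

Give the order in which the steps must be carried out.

Only (D) has no prerequisites, so it is first.
(E) and (C) are both available; (E) is listed later → (E).
Next only (C) has its prerequisites met → (C).
(B) and (A) are both available; (B) is listed later → (B).
(A) needed (C), now all done → (A).

(D) (E) (C) (B) (A)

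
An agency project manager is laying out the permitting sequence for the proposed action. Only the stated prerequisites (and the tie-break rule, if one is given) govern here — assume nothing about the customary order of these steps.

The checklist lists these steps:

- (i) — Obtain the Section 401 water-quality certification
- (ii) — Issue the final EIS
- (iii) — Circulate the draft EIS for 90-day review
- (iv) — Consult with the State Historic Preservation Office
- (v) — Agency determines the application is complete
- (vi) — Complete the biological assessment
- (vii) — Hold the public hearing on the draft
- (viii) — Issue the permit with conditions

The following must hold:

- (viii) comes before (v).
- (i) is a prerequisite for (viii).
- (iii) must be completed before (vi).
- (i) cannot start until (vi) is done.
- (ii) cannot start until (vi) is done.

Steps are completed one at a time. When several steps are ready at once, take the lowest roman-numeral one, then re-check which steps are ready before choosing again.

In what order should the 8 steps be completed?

(iii), (iv), (vi), (i), (ii), (vii), (viii), (v)

(iii), (iv) and (vii) have no prerequisites; (iii) has the earlier label, so (iii) is first.
(vi) now also ready, so the ready set is {(iv), (vi), (vii)}; (iv) has the earlier label → (iv).
(vi) and (vii) are both available; (vi) has the earlier label → (vi).
(i) and (ii) now also ready, so the ready set is {(i), (ii), (vii)}; (i) has the earlier label → (i).
Ready: (ii), (vii) and (viii). (ii) has the earlier label → (ii).
Ready: (vii) and (viii). (vii) has the earlier label → (vii).
(viii) needed (i), now all done → (viii).
Next only (v) has its prerequisites met → (v).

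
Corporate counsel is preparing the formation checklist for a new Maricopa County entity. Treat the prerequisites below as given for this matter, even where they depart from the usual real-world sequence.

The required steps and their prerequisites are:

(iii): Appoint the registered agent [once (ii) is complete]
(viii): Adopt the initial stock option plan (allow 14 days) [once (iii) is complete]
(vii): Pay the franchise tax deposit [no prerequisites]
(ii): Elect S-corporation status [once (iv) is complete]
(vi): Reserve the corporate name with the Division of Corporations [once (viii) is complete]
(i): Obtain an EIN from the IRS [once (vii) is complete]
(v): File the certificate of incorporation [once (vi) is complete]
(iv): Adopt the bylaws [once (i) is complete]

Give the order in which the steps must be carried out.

(vii) has no prerequisites → (vii) first.
(i) needed (vii), now all done → (i).
(iv) is the only step now ready → (iv).
(ii) needed (iv), now all done → (ii).
(iii) needed (ii), now all done → (iii).
Next only (viii) has its prerequisites met → (viii).
(vi) is the only step now ready → (vi).
That leaves (v) as the only ready step → (v).

(vii) → (i) → (iv) → (ii) → (iii) → (viii) → (vi) → (v)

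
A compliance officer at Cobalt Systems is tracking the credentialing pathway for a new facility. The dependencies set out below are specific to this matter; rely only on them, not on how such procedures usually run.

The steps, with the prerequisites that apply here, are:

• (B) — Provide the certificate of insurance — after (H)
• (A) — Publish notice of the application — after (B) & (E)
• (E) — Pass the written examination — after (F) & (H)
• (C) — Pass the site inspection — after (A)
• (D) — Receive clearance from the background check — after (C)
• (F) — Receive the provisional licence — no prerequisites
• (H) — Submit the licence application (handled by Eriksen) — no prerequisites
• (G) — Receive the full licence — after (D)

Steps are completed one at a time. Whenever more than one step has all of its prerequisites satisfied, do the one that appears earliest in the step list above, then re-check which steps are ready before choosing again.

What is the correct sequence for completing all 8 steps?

(F) (H) (B) (E) (A) (C) (D) (G)

Nothing is required for (F) and (H). (F) is listed earlier → (F) first.
Next only (H) has its prerequisites met → (H).
(B) and (E) are both available; (B) is listed earlier → (B).
That leaves (E) as the only ready step → (E).
(A) needed (B) and (E), now all done → (A).
Next only (C) has its prerequisites met → (C).
(D) needed (C), now all done → (D).
(G) needed (D), now all done → (G).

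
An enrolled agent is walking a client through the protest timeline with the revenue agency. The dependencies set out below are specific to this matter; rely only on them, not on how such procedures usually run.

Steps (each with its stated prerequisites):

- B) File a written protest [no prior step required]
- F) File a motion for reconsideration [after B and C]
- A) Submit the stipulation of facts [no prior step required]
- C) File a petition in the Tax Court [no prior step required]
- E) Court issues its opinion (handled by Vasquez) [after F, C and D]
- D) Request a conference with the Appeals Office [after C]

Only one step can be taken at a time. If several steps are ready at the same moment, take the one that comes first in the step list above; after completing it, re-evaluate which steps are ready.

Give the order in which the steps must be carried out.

Nothing is required for B, A and C. B is listed earlier → B first.
Now A and C have their prerequisites met. A is listed earlier, so A next.
C is the only step now ready → C.
F and D are both available; F is listed earlier → F.
D needed C, now all done → D.
E needed F, C and D, now all done → E.

B, A, C, F, D, E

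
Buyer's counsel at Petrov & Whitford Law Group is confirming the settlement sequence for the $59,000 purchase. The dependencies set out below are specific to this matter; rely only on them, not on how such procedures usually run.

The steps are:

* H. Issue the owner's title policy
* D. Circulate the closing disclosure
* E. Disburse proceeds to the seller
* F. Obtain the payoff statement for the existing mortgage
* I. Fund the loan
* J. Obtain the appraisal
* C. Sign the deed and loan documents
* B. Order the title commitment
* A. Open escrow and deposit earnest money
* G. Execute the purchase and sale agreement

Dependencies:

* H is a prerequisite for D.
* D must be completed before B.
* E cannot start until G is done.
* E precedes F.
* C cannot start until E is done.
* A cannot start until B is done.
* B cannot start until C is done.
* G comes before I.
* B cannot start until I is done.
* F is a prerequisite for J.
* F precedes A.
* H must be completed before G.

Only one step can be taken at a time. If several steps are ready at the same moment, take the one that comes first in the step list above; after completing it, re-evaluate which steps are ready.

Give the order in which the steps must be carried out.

Only H has no prerequisites, so it is first.
D and G are both available; D is listed earlier → D.
G is the only step now ready → G.
Now E and I have their prerequisites met. E is listed earlier, so E next.
F, I and C are all available; F is listed earlier → F.
I, J and C are all available; I is listed earlier → I.
Ready: J and C. J is listed earlier → J.
C is the only step now ready → C.
B needed D, I and C, now all done → B.
A needed F and B, now all done → A.

H → D → G → E → F → I → J → C → B → A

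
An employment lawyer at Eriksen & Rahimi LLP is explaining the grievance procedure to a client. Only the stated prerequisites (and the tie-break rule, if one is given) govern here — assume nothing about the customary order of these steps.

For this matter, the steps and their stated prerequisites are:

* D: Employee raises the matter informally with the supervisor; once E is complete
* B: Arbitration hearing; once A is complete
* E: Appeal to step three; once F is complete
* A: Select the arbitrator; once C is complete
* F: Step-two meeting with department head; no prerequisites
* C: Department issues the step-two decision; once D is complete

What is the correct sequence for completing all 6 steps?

F → E → D → C → A → B

F has no prerequisites → F first.
E needed F, now all done → E.
D is the only step now ready → D.
Next only C has its prerequisites met → C.
A is the only step now ready → A.
That leaves B as the only ready step → B.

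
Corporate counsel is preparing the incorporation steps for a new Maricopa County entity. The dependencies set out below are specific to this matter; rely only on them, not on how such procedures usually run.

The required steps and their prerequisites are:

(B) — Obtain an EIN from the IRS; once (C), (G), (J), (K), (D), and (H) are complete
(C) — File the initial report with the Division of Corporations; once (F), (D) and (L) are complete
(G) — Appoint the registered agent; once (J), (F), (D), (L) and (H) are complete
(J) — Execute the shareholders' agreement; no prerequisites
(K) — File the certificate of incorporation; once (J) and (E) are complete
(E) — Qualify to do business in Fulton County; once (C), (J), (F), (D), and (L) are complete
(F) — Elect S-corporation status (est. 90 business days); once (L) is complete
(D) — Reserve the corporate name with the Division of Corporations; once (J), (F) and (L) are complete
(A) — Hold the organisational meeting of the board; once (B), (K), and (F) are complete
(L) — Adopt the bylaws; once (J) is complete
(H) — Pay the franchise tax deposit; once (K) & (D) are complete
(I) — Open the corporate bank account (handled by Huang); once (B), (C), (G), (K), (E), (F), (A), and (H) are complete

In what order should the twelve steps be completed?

(J) → (L) → (F) → (D) → (C) → (E) → (K) → (H) → (G) → (B) → (A) → (I)

Only (J) has no prerequisites, so it is first.
(L) needed (J), now all done → (L).
(F) needed (L), now all done → (F).
(D) needed (J), (F) and (L), now all done → (D).
That leaves (C) as the only ready step → (C).
(E) is the only step now ready → (E).
(K) needed (J) and (E), now all done → (K).
Next only (H) has its prerequisites met → (H).
(G) needed (J), (F), (D), (L) and (H), now all done → (G).
Next only (B) has its prerequisites met → (B).
(A) needed (B), (K) and (F), now all done → (A).
(I) needed (B), (C), (G), (K), (E), (F), (A) and (H), now all done → (I).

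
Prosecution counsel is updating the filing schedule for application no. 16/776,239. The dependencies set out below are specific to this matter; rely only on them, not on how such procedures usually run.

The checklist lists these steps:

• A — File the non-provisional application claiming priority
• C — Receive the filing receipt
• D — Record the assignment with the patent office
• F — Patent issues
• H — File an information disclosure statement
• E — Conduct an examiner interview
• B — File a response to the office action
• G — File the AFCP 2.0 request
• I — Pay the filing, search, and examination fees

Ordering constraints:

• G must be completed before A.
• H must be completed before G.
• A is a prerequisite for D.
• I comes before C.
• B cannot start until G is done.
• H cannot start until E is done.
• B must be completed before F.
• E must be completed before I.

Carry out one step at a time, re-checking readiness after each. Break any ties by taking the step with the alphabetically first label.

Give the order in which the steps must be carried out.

E is the only step with nothing outstanding, so it goes first.
H and I are both available; H has the earlier label → H.
G now also ready, so the ready set is {G, I}; G has the earlier label → G.
A and B now also ready, so the ready set is {A, B, I}; A has the earlier label → A.
D now also ready, so the ready set is {B, D, I}; B has the earlier label → B.
F now also ready, so the ready set is {D, F, I}; D has the earlier label → D.
Now F and I have their prerequisites met. F has the earlier label, so F next.
Next only I has its prerequisites met → I.
C needed I, now all done → C.

E → H → G → A → B → D → F → I → C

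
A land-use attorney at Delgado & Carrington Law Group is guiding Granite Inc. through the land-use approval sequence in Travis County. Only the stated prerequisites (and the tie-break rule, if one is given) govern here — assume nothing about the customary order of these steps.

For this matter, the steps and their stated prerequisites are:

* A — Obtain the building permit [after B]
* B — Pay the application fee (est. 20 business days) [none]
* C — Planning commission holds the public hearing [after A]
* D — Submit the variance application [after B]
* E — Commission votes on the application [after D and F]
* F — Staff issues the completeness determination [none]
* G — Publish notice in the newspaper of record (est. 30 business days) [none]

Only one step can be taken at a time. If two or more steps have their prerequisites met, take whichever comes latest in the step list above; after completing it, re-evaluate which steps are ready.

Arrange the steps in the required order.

G → F → B → D → E → A → C

G, F and B have no prerequisites; G is listed later, so G is first.
Ready: F and B. F is listed later → F.
That leaves B as the only ready step → B.
Ready: D and A. D is listed later → D.
Ready: E and A. E is listed later → E.
Next only A has its prerequisites met → A.
C needed A, now all done → C.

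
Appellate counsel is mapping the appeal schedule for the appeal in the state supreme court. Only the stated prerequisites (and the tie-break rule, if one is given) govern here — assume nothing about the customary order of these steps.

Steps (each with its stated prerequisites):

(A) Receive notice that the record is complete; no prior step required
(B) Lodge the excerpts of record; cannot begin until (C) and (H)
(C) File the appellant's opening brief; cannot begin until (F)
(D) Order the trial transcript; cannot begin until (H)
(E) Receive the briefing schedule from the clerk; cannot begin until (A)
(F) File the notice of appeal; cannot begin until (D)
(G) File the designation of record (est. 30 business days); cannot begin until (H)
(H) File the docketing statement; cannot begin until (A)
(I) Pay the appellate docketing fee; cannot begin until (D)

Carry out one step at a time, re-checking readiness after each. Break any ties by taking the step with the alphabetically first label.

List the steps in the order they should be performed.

(A), (E), (H), (D), (F), (C), (B), (G), (I)

Only (A) has no prerequisites, so it is first.
Ready: (E) and (H). (E) has the earlier label → (E).
(H) is the only step now ready → (H).
(D) and (G) are both available; (D) has the earlier label → (D).
(F), (G) and (I) are all available; (F) has the earlier label → (F).
Ready: (C), (G) and (I). (C) has the earlier label → (C).
(B), (G) and (I) are all available; (B) has the earlier label → (B).
(G) and (I) are both available; (G) has the earlier label → (G).
(I) needed (D), now all done → (I).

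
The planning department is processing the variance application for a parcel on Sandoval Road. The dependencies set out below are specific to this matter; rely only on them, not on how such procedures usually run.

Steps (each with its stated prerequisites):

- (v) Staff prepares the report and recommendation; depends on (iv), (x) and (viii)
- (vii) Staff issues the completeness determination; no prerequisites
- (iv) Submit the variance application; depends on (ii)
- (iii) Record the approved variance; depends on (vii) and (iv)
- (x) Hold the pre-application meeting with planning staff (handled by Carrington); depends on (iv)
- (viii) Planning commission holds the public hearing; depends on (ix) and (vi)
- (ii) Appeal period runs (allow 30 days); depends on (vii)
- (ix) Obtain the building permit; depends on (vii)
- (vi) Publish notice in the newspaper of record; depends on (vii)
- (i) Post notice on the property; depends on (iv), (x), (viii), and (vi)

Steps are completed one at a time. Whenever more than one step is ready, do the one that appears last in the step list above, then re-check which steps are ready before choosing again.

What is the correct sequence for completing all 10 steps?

(vii) is the only step with nothing outstanding, so it goes first.
Ready: (vi), (ix) and (ii). (vi) is listed later → (vi).
Ready: (ix) and (ii). (ix) is listed later → (ix).
Ready: (ii) and (viii). (ii) is listed later → (ii).
(viii) and (iv) are both available; (viii) is listed later → (viii).
(iv) needed (ii), now all done → (iv).
Now (x) and (iii) have their prerequisites met. (x) is listed later, so (x) next.
(i) and (v) now also ready, so the ready set is {(i), (iii), (v)}; (i) is listed later → (i).
(iii) and (v) are both available; (iii) is listed later → (iii).
Next only (v) has its prerequisites met → (v).

(vii), (vi), (ix), (ii), (viii), (iv), (x), (i), (iii), (v)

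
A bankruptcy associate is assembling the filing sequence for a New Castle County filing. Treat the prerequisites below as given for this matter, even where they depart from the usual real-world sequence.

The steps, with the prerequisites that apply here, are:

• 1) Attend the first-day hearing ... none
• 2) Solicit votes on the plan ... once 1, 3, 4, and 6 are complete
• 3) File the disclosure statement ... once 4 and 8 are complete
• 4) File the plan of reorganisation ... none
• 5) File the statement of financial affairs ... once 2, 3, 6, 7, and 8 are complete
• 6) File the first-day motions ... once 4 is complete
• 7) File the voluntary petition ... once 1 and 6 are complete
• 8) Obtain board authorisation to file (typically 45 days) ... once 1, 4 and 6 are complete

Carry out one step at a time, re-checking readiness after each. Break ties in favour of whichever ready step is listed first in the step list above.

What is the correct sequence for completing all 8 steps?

1 4 6 7 8 3 2 5

Nothing is required for 1 and 4. 1 is listed earlier → 1 first.
That leaves 4 as the only ready step → 4.
6 needed 4, now all done → 6.
Now 7 and 8 have their prerequisites met. 7 is listed earlier, so 7 next.
8 needed 1, 4 and 6, now all done → 8.
3 needed 4 and 8, now all done → 3.
2 needed 1, 3, 4 and 6, now all done → 2.
5 needed 2, 3, 6, 7 and 8, now all done → 5.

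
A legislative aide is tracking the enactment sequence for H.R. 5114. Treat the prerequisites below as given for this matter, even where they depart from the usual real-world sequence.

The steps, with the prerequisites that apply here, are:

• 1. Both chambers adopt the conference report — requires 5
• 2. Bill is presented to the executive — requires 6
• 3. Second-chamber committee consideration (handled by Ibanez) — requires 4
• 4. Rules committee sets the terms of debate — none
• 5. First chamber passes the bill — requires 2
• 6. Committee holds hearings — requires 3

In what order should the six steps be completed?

Only 4 has no prerequisites, so it is first.
That leaves 3 as the only ready step → 3.
6 is the only step now ready → 6.
Next only 2 has its prerequisites met → 2.
5 needed 2, now all done → 5.
1 is the only step now ready → 1.

4 3 6 2 5 1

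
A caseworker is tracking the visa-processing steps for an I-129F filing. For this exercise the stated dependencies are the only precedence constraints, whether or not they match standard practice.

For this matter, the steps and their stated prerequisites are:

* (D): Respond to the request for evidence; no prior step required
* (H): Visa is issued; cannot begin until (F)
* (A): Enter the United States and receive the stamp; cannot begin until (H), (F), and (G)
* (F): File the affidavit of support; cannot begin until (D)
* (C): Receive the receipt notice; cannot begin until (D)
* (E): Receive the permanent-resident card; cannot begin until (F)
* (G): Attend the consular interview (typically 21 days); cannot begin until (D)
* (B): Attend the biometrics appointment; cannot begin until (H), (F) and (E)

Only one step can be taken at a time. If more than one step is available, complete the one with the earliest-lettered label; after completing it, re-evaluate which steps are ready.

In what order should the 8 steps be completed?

(D) → (C) → (F) → (E) → (G) → (H) → (A) → (B)

(D) has no prerequisites → (D) first.
Now (C), (F) and (G) have their prerequisites met. (C) has the earlier label, so (C) next.
Ready: (F) and (G). (F) has the earlier label → (F).
(E) and (H) now also ready, so the ready set is {(E), (G), (H)}; (E) has the earlier label → (E).
(G) and (H) are both available; (G) has the earlier label → (G).
That leaves (H) as the only ready step → (H).
Ready: (A) and (B). (A) has the earlier label → (A).
(B) is the only step now ready → (B).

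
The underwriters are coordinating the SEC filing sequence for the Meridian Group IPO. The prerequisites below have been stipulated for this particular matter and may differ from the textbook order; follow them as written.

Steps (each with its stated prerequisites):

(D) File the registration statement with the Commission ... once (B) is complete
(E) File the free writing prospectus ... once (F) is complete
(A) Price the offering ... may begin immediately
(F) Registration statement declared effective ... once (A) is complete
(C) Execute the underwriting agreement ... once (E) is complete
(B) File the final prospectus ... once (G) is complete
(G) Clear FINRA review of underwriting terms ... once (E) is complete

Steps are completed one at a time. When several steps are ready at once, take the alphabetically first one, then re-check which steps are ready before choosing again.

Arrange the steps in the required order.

(A) (F) (E) (C) (G) (B) (D)

(A) has no prerequisites → (A) first.
(F) needed (A), now all done → (F).
(E) is the only step now ready → (E).
(C) and (G) are both available; (C) has the earlier label → (C).
Next only (G) has its prerequisites met → (G).
Next only (B) has its prerequisites met → (B).
(D) is the only step now ready → (D).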